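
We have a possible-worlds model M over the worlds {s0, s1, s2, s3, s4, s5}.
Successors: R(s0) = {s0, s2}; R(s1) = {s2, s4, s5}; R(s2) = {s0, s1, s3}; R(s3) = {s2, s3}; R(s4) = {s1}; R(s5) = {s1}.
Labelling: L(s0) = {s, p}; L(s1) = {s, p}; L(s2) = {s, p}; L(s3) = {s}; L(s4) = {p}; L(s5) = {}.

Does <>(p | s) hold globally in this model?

Yes

Let φ = <>(p | s). Evaluate φ at each world:
  s0 (successors {s0, s2}): φ is true.
  s1 (successors {s2, s4, s5}): φ is true.
  s2 (successors {s0, s1, s3}): φ is true.
  s3 (successors {s2, s3}): φ is true.
  s4 (successors {s1}): φ is true.
  s5 (successors {s1}): φ is true.
For instance, at s4:
  At s4: <>(p | s) requires p | s at some successor in {s1}.
    p | s holds at s1, so <>(p | s) is true at s4.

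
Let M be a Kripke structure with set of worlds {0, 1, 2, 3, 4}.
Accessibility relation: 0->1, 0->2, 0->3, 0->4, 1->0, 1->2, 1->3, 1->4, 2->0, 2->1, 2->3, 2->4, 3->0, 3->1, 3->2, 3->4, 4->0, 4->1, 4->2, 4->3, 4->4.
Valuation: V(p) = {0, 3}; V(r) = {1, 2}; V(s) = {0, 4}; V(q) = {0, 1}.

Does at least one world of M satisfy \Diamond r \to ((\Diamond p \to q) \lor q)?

Yes

Let φ = \Diamond r \to ((\Diamond p \to q) \lor q). Evaluate φ at each world:
  0 (successors {1, 2, 3, 4}): φ is true.
  1 (successors {0, 2, 3, 4}): φ is true.
  2 (successors {0, 1, 3, 4}): φ is false.
  3 (successors {0, 1, 2, 4}): φ is false.
  4 (successors {0, 1, 2, 3, 4}): φ is false.
Detail at 0 (witness):
  At 0: \Diamond r is true, (\Diamond p \to q) \lor q is true, so \Diamond r \to ((\Diamond p \to q) \lor q) is true.
    At 0: \Diamond r requires r at some successor in {1, 2, 3, 4}.
      r holds at 1, so \Diamond r is true at 0.
    At 0: \Diamond p \to q is true, q is true, so (\Diamond p \to q) \lor q is true.
      At 0: \Diamond p is true, q is true, so \Diamond p \to q is true.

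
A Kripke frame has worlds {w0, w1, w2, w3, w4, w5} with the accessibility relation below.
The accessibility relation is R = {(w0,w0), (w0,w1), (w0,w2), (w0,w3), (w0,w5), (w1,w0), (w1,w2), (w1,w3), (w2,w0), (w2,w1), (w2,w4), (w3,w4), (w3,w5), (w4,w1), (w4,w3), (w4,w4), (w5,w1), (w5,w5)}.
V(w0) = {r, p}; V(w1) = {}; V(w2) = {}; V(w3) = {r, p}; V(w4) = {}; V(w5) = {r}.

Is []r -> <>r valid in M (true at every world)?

Let φ = []r -> <>r. Evaluate φ at each world:
  w0 (successors {w0, w1, w2, w3, w5}): φ is true.
  w1 (successors {w0, w2, w3}): φ is true.
  w2 (successors {w0, w1, w4}): φ is true.
  w3 (successors {w4, w5}): φ is true.
  w4 (successors {w1, w3, w4}): φ is true.
  w5 (successors {w1, w5}): φ is true.
For instance, at w0:
  At w0: []r is false, <>r is true, so []r -> <>r is true.
    At w0: []r requires r at every successor {w0, w1, w2, w3, w5}.
      r fails at w1, so []r is false at w0.
    At w0: <>r requires r at some successor in {w0, w1, w2, w3, w5}.
      r holds at w0, so <>r is true at w0.

Yes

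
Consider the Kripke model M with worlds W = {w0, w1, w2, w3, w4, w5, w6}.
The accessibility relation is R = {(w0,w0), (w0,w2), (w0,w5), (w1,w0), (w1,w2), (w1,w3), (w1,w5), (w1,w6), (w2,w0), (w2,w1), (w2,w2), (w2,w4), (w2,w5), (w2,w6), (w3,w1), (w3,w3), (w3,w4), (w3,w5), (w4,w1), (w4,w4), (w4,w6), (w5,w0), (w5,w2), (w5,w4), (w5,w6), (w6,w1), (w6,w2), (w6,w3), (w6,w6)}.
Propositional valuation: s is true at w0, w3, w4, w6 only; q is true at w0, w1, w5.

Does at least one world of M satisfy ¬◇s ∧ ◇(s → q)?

No

Let φ = ¬◇s ∧ ◇(s → q). Evaluate φ at each world:
  w0 (successors {w0, w2, w5}): φ is false.
  w1 (successors {w0, w2, w3, w5, w6}): φ is false.
  w2 (successors {w0, w1, w2, w4, w5, w6}): φ is false.
  w3 (successors {w1, w3, w4, w5}): φ is false.
  w4 (successors {w1, w4, w6}): φ is false.
  w5 (successors {w0, w2, w4, w6}): φ is false.
  w6 (successors {w1, w2, w3, w6}): φ is false.
For instance, at w0:
  At w0: ¬◇s is false, ◇(s → q) is true, so ¬◇s ∧ ◇(s → q) is false.
    At w0: ◇s is true, so ¬◇s is false.
      At w0: ◇s requires s at some successor in {w0, w2, w5}.
        s holds at w0, so ◇s is true at w0.
    At w0: ◇(s → q) requires s → q at some successor in {w0, w2, w5}.
      s → q holds at w0, so ◇(s → q) is true at w0.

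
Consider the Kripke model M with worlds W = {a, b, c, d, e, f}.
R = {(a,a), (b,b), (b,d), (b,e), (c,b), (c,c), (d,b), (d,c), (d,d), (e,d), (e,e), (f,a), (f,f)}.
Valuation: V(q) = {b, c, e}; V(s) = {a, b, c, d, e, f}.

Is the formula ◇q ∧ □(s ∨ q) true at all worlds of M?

No

Let φ = ◇q ∧ □(s ∨ q). Evaluate φ at each world:
  a (successors {a}): φ is false.
  b (successors {b, d, e}): φ is true.
  c (successors {b, c}): φ is true.
  d (successors {b, c, d}): φ is true.
  e (successors {d, e}): φ is true.
  f (successors {a, f}): φ is false.
Detail at a (counterexample):
  At a: ◇q is false, □(s ∨ q) is true, so ◇q ∧ □(s ∨ q) is false.
    At a: ◇q requires q at some successor in {a}.
      At a: q is false.
    So ◇q is false at a.
    At a: □(s ∨ q) requires s ∨ q at every successor {a}.
      At a: s ∨ q is true.
    So □(s ∨ q) is true at a.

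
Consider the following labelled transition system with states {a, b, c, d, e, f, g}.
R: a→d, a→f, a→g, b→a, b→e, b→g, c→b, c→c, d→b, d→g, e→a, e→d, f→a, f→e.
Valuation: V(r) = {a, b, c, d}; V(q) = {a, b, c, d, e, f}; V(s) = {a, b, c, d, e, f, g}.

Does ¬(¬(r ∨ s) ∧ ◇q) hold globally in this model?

Yes

Let φ = ¬(¬(r ∨ s) ∧ ◇q). Evaluate φ at each world:
  a (successors {d, f, g}): φ is true.
  b (successors {a, e, g}): φ is true.
  c (successors {b, c}): φ is true.
  d (successors {b, g}): φ is true.
  e (successors {a, d}): φ is true.
  f (successors {a, e}): φ is true.
  g (successors ∅): φ is true.
For instance, at c:
  At c: ¬(r ∨ s) ∧ ◇q is false, so ¬(¬(r ∨ s) ∧ ◇q) is true.
    At c: ¬(r ∨ s) is false, ◇q is true, so ¬(r ∨ s) ∧ ◇q is false.
      At c: ◇q requires q at some successor in {b, c}.
        q holds at b, so ◇q is true at c.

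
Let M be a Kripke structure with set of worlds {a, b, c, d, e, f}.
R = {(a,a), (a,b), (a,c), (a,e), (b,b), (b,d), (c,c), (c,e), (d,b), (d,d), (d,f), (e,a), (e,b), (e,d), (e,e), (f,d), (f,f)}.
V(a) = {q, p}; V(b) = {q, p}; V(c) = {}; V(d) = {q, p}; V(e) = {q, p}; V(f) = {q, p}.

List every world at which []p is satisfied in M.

b, d, e, f

Let φ = []p. Evaluate φ at each world:
  a (successors {a, b, c, e}): φ is false.
  b (successors {b, d}): φ is true.
  c (successors {c, e}): φ is false.
  d (successors {b, d, f}): φ is true.
  e (successors {a, b, d, e}): φ is true.
  f (successors {d, f}): φ is true.
For instance, at e:
  At e: []p requires p at every successor {a, b, d, e}.
    At a: p is true.
    At b: p is true.
    At d: p is true.
    At e: p is true.
  So []p is true at e.
Satisfying worlds: {b, d, e, f}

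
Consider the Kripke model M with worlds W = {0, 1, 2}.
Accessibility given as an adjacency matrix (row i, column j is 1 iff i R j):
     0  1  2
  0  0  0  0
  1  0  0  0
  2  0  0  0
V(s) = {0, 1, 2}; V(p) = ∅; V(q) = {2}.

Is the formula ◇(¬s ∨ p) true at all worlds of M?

Let φ = ◇(¬s ∨ p). Evaluate φ at each world:
  0 (successors ∅): φ is false.
  1 (successors ∅): φ is false.
  2 (successors ∅): φ is false.
Detail at 0 (counterexample):
  At 0: no accessible worlds, so ◇(¬s ∨ p) is false.

No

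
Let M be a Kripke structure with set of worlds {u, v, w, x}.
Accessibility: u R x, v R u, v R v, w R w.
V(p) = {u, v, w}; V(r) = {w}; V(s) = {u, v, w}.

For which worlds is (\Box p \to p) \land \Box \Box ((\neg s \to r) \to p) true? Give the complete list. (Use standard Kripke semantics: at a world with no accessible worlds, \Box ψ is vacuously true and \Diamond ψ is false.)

u, v, w

Recall that \Box ψ holds at a world iff ψ holds at every accessible world, and \Diamond ψ holds iff ψ holds at some accessible world.
Let φ = (\Box p \to p) \land \Box \Box ((\neg s \to r) \to p). Evaluate φ at each world:
  u (successors {x}): φ is true.
  v (successors {u, v}): φ is true.
  w (successors {w}): φ is true.
  x (successors ∅): φ is false.
For instance, at u:
  At u: \Box p \to p is true, \Box \Box ((\neg s \to r) \to p) is true, so (\Box p \to p) \land \Box \Box ((\neg s \to r) \to p) is true.
    At u: \Box p is false, p is true, so \Box p \to p is true.
      At u: \Box p requires p at every successor {x}.
        p fails at x, so \Box p is false at u.
    At u: \Box \Box ((\neg s \to r) \to p) requires \Box ((\neg s \to r) \to p) at every successor {x}.
      At x: \Box ((\neg s \to r) \to p) is true.
    So \Box \Box ((\neg s \to r) \to p) is true at u.
Satisfying worlds: {u, v, w}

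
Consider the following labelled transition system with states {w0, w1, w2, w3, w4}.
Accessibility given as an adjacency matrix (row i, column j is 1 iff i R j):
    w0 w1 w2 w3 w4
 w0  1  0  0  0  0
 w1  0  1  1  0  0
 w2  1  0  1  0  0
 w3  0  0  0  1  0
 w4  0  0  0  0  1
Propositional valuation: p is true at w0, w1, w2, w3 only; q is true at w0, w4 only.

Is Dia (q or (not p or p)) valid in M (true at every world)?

Yes

Let φ = Dia (q or (not p or p)). Evaluate φ at each world:
  w0 (successors {w0}): φ is true.
  w1 (successors {w1, w2}): φ is true.
  w2 (successors {w0, w2}): φ is true.
  w3 (successors {w3}): φ is true.
  w4 (successors {w4}): φ is true.
For instance, at w0:
  At w0: Dia (q or (not p or p)) requires q or (not p or p) at some successor in {w0}.
    q or (not p or p) holds at w0, so Dia (q or (not p or p)) is true at w0.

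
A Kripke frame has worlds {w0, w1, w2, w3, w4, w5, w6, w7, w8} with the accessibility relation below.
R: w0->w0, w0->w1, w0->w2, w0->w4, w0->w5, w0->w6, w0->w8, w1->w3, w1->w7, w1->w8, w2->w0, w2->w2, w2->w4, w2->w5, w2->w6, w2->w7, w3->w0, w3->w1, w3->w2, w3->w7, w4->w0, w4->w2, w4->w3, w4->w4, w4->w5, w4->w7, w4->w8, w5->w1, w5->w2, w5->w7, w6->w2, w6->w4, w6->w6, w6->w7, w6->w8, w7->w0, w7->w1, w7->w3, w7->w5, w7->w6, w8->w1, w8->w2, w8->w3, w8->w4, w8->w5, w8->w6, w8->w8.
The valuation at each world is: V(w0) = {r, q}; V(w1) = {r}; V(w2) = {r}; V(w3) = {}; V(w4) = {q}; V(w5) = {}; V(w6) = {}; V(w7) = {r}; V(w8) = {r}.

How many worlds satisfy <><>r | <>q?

Let φ = <><>r | <>q. Evaluate φ at each world:
  w0 (successors {w0, w1, w2, w4, w5, w6, w8}): φ is true.
  w1 (successors {w3, w7, w8}): φ is true.
  w2 (successors {w0, w2, w4, w5, w6, w7}): φ is true.
  w3 (successors {w0, w1, w2, w7}): φ is true.
  w4 (successors {w0, w2, w3, w4, w5, w7, w8}): φ is true.
  w5 (successors {w1, w2, w7}): φ is true.
  w6 (successors {w2, w4, w6, w7, w8}): φ is true.
  w7 (successors {w0, w1, w3, w5, w6}): φ is true.
  w8 (successors {w1, w2, w3, w4, w5, w6, w8}): φ is true.
For instance, at w0:
  At w0: <><>r is true, <>q is true, so <><>r | <>q is true.
    At w0: <><>r requires <>r at some successor in {w0, w1, w2, w4, w5, w6, w8}.
      <>r holds at w0, so <><>r is true at w0.
    At w0: <>q requires q at some successor in {w0, w1, w2, w4, w5, w6, w8}.
      q holds at w0, so <>q is true at w0.
Satisfying worlds: {w0, w1, w2, w3, w4, w5, w6, w7, w8}

9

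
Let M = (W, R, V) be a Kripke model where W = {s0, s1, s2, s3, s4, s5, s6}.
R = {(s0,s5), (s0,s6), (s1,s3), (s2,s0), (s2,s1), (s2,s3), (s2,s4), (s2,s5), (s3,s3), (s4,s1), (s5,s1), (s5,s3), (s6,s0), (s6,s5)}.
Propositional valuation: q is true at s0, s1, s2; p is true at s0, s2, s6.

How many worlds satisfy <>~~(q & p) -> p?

7

Let φ = <>~~(q & p) -> p. Evaluate φ at each world:
  s0 (successors {s5, s6}): φ is true.
  s1 (successors {s3}): φ is true.
  s2 (successors {s0, s1, s3, s4, s5}): φ is true.
  s3 (successors {s3}): φ is true.
  s4 (successors {s1}): φ is true.
  s5 (successors {s1, s3}): φ is true.
  s6 (successors {s0, s5}): φ is true.
For instance, at s4:
  At s4: <>~~(q & p) is false, p is false, so <>~~(q & p) -> p is true.
    At s4: <>~~(q & p) requires ~~(q & p) at some successor in {s1}.
      At s1: ~~(q & p) is false.
    So <>~~(q & p) is false at s4.
Satisfying worlds: {s0, s1, s2, s3, s4, s5, s6}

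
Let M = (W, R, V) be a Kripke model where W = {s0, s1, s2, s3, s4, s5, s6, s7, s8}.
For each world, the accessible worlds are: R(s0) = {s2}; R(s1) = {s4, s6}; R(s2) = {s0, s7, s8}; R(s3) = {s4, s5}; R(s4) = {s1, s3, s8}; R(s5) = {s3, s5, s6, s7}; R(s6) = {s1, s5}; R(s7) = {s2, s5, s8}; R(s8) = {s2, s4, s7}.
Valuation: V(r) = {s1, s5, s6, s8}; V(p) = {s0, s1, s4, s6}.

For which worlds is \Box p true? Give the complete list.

Let φ = \Box p. Evaluate φ at each world:
  s0 (successors {s2}): φ is false.
  s1 (successors {s4, s6}): φ is true.
  s2 (successors {s0, s7, s8}): φ is false.
  s3 (successors {s4, s5}): φ is false.
  s4 (successors {s1, s3, s8}): φ is false.
  s5 (successors {s3, s5, s6, s7}): φ is false.
  s6 (successors {s1, s5}): φ is false.
  s7 (successors {s2, s5, s8}): φ is false.
  s8 (successors {s2, s4, s7}): φ is false.
For instance, at s1:
  At s1: \Box p requires p at every successor {s4, s6}.
    At s4: p is true.
    At s6: p is true.
  So \Box p is true at s1.
Satisfying worlds: {s1}

s1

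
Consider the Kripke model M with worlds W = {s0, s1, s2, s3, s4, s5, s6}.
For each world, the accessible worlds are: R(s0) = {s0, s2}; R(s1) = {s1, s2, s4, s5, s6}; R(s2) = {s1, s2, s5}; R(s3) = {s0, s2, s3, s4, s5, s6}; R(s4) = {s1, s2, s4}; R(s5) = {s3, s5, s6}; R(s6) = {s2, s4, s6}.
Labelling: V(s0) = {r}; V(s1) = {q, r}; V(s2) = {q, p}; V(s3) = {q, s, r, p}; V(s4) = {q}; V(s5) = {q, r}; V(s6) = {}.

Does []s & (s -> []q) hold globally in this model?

Recall that []ψ holds at a world iff ψ holds at every accessible world, and <>ψ holds iff ψ holds at some accessible world.
Let φ = []s & (s -> []q). Evaluate φ at each world:
  s0 (successors {s0, s2}): φ is false.
  s1 (successors {s1, s2, s4, s5, s6}): φ is false.
  s2 (successors {s1, s2, s5}): φ is false.
  s3 (successors {s0, s2, s3, s4, s5, s6}): φ is false.
  s4 (successors {s1, s2, s4}): φ is false.
  s5 (successors {s3, s5, s6}): φ is false.
  s6 (successors {s2, s4, s6}): φ is false.
Detail at s0 (counterexample):
  At s0: []s is false, s -> []q is true, so []s & (s -> []q) is false.
    At s0: []s requires s at every successor {s0, s2}.
      s fails at s0, so []s is false at s0.
    At s0: s is false, []q is false, so s -> []q is true.
      At s0: []q requires q at every successor {s0, s2}.
        q fails at s0, so []q is false at s0.

No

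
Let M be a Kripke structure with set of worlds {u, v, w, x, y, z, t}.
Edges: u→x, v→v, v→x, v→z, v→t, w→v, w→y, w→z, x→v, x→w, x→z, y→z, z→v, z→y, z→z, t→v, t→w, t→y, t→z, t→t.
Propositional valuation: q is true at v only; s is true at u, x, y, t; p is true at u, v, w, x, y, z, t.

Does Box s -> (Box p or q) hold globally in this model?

Recall that Box ψ holds at a world iff ψ holds at every accessible world, and Dia ψ holds iff ψ holds at some accessible world.
Let φ = Box s -> (Box p or q). Evaluate φ at each world:
  u (successors {x}): φ is true.
  v (successors {v, x, z, t}): φ is true.
  w (successors {v, y, z}): φ is true.
  x (successors {v, w, z}): φ is true.
  y (successors {z}): φ is true.
  z (successors {v, y, z}): φ is true.
  t (successors {v, w, y, z, t}): φ is true.
For instance, at u:
  At u: Box s is true, Box p or q is true, so Box s -> (Box p or q) is true.
    At u: Box s requires s at every successor {x}.
      At x: s is true.
    So Box s is true at u.
    At u: Box p is true, q is false, so Box p or q is true.
      At u: Box p requires p at every successor {x}.
        At x: p is true.
      So Box p is true at u.

Yes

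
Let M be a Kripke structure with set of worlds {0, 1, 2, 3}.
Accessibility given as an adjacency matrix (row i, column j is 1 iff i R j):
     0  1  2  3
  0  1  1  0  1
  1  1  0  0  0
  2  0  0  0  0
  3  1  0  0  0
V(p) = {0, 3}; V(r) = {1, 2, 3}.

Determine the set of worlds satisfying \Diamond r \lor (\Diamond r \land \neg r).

0

Let φ = \Diamond r \lor (\Diamond r \land \neg r). Evaluate φ at each world:
  0 (successors {0, 1, 3}): φ is true.
  1 (successors {0}): φ is false.
  2 (successors ∅): φ is false.
  3 (successors {0}): φ is false.
For instance, at 3:
  At 3: \Diamond r is false, \Diamond r \land \neg r is false, so \Diamond r \lor (\Diamond r \land \neg r) is false.
    At 3: \Diamond r requires r at some successor in {0}.
      At 0: r is false.
    So \Diamond r is false at 3.
    At 3: \Diamond r is false, \neg r is false, so \Diamond r \land \neg r is false.
      At 3: \Diamond r requires r at some successor in {0}.
        At 0: r is false.
      So \Diamond r is false at 3.
Satisfying worlds: {0}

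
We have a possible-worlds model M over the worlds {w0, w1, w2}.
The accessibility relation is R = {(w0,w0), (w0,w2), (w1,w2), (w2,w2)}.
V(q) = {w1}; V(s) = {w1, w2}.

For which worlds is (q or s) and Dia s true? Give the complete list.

Recall that Dia ψ holds at a world iff ψ holds at some accessible world.
Let φ = (q or s) and Dia s. Evaluate φ at each world:
  w0 (successors {w0, w2}): φ is false.
  w1 (successors {w2}): φ is true.
  w2 (successors {w2}): φ is true.
For instance, at w1:
  At w1: q or s is true, Dia s is true, so (q or s) and Dia s is true.
    At w1: Dia s requires s at some successor in {w2}.
      s holds at w2, so Dia s is true at w1.
Satisfying worlds: {w1, w2}

w1, w2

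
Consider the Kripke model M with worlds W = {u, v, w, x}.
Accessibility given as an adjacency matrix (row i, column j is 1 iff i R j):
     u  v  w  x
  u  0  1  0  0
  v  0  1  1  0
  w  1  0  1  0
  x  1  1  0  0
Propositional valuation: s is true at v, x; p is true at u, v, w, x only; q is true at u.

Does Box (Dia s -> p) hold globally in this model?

Yes

Let φ = Box (Dia s -> p). Evaluate φ at each world:
  u (successors {v}): φ is true.
  v (successors {v, w}): φ is true.
  w (successors {u, w}): φ is true.
  x (successors {u, v}): φ is true.
For instance, at w:
  At w: Box (Dia s -> p) requires Dia s -> p at every successor {u, w}.
      At u: Dia s is true, p is true, so Dia s -> p is true.
      At w: Dia s is false, p is true, so Dia s -> p is true.
  So Box (Dia s -> p) is true at w.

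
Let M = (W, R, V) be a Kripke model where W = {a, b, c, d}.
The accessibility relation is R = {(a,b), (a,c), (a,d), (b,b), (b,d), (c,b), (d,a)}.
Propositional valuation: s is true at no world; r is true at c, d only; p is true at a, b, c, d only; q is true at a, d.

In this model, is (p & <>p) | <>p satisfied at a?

At a: p & <>p is true, <>p is true, so (p & <>p) | <>p is true.
  At a: p is true, <>p is true, so p & <>p is true.
    At a: <>p requires p at some successor in {b, c, d}.
      p holds at b, so <>p is true at a.
  At a: <>p requires p at some successor in {b, c, d}.
    p holds at b, so <>p is true at a.

Yes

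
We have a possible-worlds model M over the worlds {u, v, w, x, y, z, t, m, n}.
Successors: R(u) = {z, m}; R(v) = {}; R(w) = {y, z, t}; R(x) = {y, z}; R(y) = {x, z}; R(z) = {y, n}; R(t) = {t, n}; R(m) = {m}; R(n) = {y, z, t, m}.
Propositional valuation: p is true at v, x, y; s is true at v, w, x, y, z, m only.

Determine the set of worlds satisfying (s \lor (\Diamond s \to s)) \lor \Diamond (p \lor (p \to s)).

Let φ = (s \lor (\Diamond s \to s)) \lor \Diamond (p \lor (p \to s)). Evaluate φ at each world:
  u (successors {z, m}): φ is true.
  v (successors ∅): φ is true.
  w (successors {y, z, t}): φ is true.
  x (successors {y, z}): φ is true.
  y (successors {x, z}): φ is true.
  z (successors {y, n}): φ is true.
  t (successors {t, n}): φ is true.
  m (successors {m}): φ is true.
  n (successors {y, z, t, m}): φ is true.
For instance, at z:
  At z: s \lor (\Diamond s \to s) is true, \Diamond (p \lor (p \to s)) is true, so (s \lor (\Diamond s \to s)) \lor \Diamond (p \lor (p \to s)) is true.
    At z: s is true, \Diamond s \to s is true, so s \lor (\Diamond s \to s) is true.
      At z: \Diamond s is true, s is true, so \Diamond s \to s is true.
    At z: \Diamond (p \lor (p \to s)) requires p \lor (p \to s) at some successor in {y, n}.
      p \lor (p \to s) holds at y, so \Diamond (p \lor (p \to s)) is true at z.
Satisfying worlds: {u, v, w, x, y, z, t, m, n}

u, v, w, x, y, z, t, m, n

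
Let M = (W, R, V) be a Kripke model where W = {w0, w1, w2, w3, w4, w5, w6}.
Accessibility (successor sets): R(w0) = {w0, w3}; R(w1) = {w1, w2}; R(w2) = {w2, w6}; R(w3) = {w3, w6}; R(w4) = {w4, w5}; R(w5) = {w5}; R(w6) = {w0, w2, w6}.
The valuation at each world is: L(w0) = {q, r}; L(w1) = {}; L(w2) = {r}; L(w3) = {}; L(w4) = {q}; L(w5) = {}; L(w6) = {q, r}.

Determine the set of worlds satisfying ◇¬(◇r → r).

Let φ = ◇¬(◇r → r). Evaluate φ at each world:
  w0 (successors {w0, w3}): φ is true.
  w1 (successors {w1, w2}): φ is true.
  w2 (successors {w2, w6}): φ is false.
  w3 (successors {w3, w6}): φ is true.
  w4 (successors {w4, w5}): φ is false.
  w5 (successors {w5}): φ is false.
  w6 (successors {w0, w2, w6}): φ is false.
For instance, at w4:
  At w4: ◇¬(◇r → r) requires ¬(◇r → r) at some successor in {w4, w5}.
    At w4: ¬(◇r → r) is false.
    At w5: ¬(◇r → r) is false.
  So ◇¬(◇r → r) is false at w4.
Satisfying worlds: {w0, w1, w3}

w0, w1, w3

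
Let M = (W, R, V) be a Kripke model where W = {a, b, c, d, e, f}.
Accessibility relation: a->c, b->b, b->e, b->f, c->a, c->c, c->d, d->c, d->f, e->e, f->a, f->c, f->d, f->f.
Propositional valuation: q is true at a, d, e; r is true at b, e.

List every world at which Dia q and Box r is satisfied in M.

e

Recall that Box ψ holds at a world iff ψ holds at every accessible world, and Dia ψ holds iff ψ holds at some accessible world.
Let φ = Dia q and Box r. Evaluate φ at each world:
  a (successors {c}): φ is false.
  b (successors {b, e, f}): φ is false.
  c (successors {a, c, d}): φ is false.
  d (successors {c, f}): φ is false.
  e (successors {e}): φ is true.
  f (successors {a, c, d, f}): φ is false.
For instance, at f:
  At f: Dia q is true, Box r is false, so Dia q and Box r is false.
    At f: Dia q requires q at some successor in {a, c, d, f}.
      q holds at a, so Dia q is true at f.
    At f: Box r requires r at every successor {a, c, d, f}.
      r fails at a, so Box r is false at f.
Satisfying worlds: {e}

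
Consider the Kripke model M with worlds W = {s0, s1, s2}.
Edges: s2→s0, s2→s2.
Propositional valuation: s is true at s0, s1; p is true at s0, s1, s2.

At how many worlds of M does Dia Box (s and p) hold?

Recall that Box ψ holds at a world iff ψ holds at every accessible world, and Dia ψ holds iff ψ holds at some accessible world.
Let φ = Dia Box (s and p). Evaluate φ at each world:
  s0 (successors ∅): φ is false.
  s1 (successors ∅): φ is false.
  s2 (successors {s0, s2}): φ is true.
For instance, at s2:
  At s2: Dia Box (s and p) requires Box (s and p) at some successor in {s0, s2}.
    Box (s and p) holds at s0, so Dia Box (s and p) is true at s2.
      At s0: no accessible worlds, so Box (s and p) holds vacuously.
Satisfying worlds: {s2}

1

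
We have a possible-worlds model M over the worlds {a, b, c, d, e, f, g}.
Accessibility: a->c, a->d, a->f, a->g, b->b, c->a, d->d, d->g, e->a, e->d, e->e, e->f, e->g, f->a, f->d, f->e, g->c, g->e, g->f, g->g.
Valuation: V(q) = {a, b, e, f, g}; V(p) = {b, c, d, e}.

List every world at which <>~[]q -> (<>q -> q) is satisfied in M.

a, b, e, f, g

Let φ = <>~[]q -> (<>q -> q). Evaluate φ at each world:
  a (successors {c, d, f, g}): φ is true.
  b (successors {b}): φ is true.
  c (successors {a}): φ is false.
  d (successors {d, g}): φ is false.
  e (successors {a, d, e, f, g}): φ is true.
  f (successors {a, d, e}): φ is true.
  g (successors {c, e, f, g}): φ is true.
For instance, at g:
  At g: <>~[]q is true, <>q -> q is true, so <>~[]q -> (<>q -> q) is true.
    At g: <>~[]q requires ~[]q at some successor in {c, e, f, g}.
      ~[]q holds at e, so <>~[]q is true at g.
    At g: <>q is true, q is true, so <>q -> q is true.
      At g: <>q requires q at some successor in {c, e, f, g}.
        q holds at e, so <>q is true at g.
Satisfying worlds: {a, b, e, f, g}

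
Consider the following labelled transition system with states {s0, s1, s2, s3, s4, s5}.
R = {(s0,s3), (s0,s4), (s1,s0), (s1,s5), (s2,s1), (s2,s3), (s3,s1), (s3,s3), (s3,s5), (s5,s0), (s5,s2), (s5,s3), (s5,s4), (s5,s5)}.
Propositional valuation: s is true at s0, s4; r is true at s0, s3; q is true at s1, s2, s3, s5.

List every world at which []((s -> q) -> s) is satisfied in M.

Let φ = []((s -> q) -> s). Evaluate φ at each world:
  s0 (successors {s3, s4}): φ is false.
  s1 (successors {s0, s5}): φ is false.
  s2 (successors {s1, s3}): φ is false.
  s3 (successors {s1, s3, s5}): φ is false.
  s4 (successors ∅): φ is true.
  s5 (successors {s0, s2, s3, s4, s5}): φ is false.
For instance, at s5:
  At s5: []((s -> q) -> s) requires (s -> q) -> s at every successor {s0, s2, s3, s4, s5}.
    (s -> q) -> s fails at s2, so []((s -> q) -> s) is false at s5.
Satisfying worlds: {s4}

s4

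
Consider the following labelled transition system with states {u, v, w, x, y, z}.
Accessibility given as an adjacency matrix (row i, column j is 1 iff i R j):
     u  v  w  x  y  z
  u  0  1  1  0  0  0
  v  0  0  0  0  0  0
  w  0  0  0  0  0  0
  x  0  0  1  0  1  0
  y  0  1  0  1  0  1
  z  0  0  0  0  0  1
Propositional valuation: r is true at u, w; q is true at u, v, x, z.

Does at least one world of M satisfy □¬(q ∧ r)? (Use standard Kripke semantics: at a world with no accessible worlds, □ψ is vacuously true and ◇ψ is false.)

Yes

Let φ = □¬(q ∧ r). Evaluate φ at each world:
  u (successors {v, w}): φ is true.
  v (successors ∅): φ is true.
  w (successors ∅): φ is true.
  x (successors {w, y}): φ is true.
  y (successors {v, x, z}): φ is true.
  z (successors {z}): φ is true.
Detail at u (witness):
  At u: □¬(q ∧ r) requires ¬(q ∧ r) at every successor {v, w}.
    At v: ¬(q ∧ r) is true.
    At w: ¬(q ∧ r) is true.
  So □¬(q ∧ r) is true at u.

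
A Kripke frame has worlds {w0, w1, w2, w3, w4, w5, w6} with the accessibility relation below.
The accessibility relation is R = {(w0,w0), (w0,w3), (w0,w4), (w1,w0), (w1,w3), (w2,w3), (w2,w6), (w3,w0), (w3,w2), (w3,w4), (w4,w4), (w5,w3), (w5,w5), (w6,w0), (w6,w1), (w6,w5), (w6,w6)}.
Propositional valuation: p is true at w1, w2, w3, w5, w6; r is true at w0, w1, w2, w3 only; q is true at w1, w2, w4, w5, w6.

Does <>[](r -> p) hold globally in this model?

No

Let φ = <>[](r -> p). Evaluate φ at each world:
  w0 (successors {w0, w3, w4}): φ is true.
  w1 (successors {w0, w3}): φ is false.
  w2 (successors {w3, w6}): φ is false.
  w3 (successors {w0, w2, w4}): φ is true.
  w4 (successors {w4}): φ is true.
  w5 (successors {w3, w5}): φ is true.
  w6 (successors {w0, w1, w5, w6}): φ is true.
Detail at w1 (counterexample):
  At w1: <>[](r -> p) requires [](r -> p) at some successor in {w0, w3}.
    At w0: [](r -> p) is false.
    At w3: [](r -> p) is false.
  So <>[](r -> p) is false at w1.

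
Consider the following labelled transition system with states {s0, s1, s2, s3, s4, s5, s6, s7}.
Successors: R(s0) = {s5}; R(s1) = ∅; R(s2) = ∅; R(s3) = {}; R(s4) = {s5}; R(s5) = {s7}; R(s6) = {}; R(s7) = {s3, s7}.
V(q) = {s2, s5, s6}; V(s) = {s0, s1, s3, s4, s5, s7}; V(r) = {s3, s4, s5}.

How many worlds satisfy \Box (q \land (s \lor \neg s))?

Let φ = \Box (q \land (s \lor \neg s)). Evaluate φ at each world:
  s0 (successors {s5}): φ is true.
  s1 (successors ∅): φ is true.
  s2 (successors ∅): φ is true.
  s3 (successors ∅): φ is true.
  s4 (successors {s5}): φ is true.
  s5 (successors {s7}): φ is false.
  s6 (successors ∅): φ is true.
  s7 (successors {s3, s7}): φ is false.
For instance, at s4:
  At s4: \Box (q \land (s \lor \neg s)) requires q \land (s \lor \neg s) at every successor {s5}.
    At s5: q \land (s \lor \neg s) is true.
  So \Box (q \land (s \lor \neg s)) is true at s4.
Satisfying worlds: {s0, s1, s2, s3, s4, s6}

6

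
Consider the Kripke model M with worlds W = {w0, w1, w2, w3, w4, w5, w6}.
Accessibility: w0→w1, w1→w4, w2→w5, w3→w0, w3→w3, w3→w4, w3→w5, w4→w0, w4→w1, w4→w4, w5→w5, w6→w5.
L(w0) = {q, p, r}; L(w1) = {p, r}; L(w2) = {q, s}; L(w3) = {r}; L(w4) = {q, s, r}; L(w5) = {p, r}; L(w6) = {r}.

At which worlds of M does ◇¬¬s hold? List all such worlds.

w1, w3, w4

Let φ = ◇¬¬s. Evaluate φ at each world:
  w0 (successors {w1}): φ is false.
  w1 (successors {w4}): φ is true.
  w2 (successors {w5}): φ is false.
  w3 (successors {w0, w3, w4, w5}): φ is true.
  w4 (successors {w0, w1, w4}): φ is true.
  w5 (successors {w5}): φ is false.
  w6 (successors {w5}): φ is false.
For instance, at w5:
  At w5: ◇¬¬s requires ¬¬s at some successor in {w5}.
    At w5: ¬¬s is false.
  So ◇¬¬s is false at w5.
Satisfying worlds: {w1, w3, w4}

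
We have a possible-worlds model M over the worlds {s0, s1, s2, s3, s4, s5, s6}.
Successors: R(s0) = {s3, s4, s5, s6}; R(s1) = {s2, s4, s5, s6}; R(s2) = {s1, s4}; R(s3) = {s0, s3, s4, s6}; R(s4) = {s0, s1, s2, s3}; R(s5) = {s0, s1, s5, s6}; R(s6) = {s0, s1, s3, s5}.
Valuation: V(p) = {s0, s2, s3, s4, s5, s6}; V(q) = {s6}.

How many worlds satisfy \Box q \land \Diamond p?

Let φ = \Box q \land \Diamond p. Evaluate φ at each world:
  s0 (successors {s3, s4, s5, s6}): φ is false.
  s1 (successors {s2, s4, s5, s6}): φ is false.
  s2 (successors {s1, s4}): φ is false.
  s3 (successors {s0, s3, s4, s6}): φ is false.
  s4 (successors {s0, s1, s2, s3}): φ is false.
  s5 (successors {s0, s1, s5, s6}): φ is false.
  s6 (successors {s0, s1, s3, s5}): φ is false.
For instance, at s1:
  At s1: \Box q is false, \Diamond p is true, so \Box q \land \Diamond p is false.
    At s1: \Box q requires q at every successor {s2, s4, s5, s6}.
      q fails at s2, so \Box q is false at s1.
    At s1: \Diamond p requires p at some successor in {s2, s4, s5, s6}.
      p holds at s2, so \Diamond p is true at s1.
Satisfying worlds: none.

0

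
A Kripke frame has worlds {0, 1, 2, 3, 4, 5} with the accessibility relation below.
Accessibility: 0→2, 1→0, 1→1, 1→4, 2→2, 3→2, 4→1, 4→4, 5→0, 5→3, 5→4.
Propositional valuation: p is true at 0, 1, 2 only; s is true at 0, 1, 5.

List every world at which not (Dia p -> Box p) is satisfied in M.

Let φ = not (Dia p -> Box p). Evaluate φ at each world:
  0 (successors {2}): φ is false.
  1 (successors {0, 1, 4}): φ is true.
  2 (successors {2}): φ is false.
  3 (successors {2}): φ is false.
  4 (successors {1, 4}): φ is true.
  5 (successors {0, 3, 4}): φ is true.
For instance, at 0:
  At 0: Dia p -> Box p is true, so not (Dia p -> Box p) is false.
    At 0: Dia p is true, Box p is true, so Dia p -> Box p is true.
      At 0: Dia p requires p at some successor in {2}.
        p holds at 2, so Dia p is true at 0.
      At 0: Box p requires p at every successor {2}.
        At 2: p is true.
      So Box p is true at 0.
Satisfying worlds: {1, 4, 5}

1, 4, 5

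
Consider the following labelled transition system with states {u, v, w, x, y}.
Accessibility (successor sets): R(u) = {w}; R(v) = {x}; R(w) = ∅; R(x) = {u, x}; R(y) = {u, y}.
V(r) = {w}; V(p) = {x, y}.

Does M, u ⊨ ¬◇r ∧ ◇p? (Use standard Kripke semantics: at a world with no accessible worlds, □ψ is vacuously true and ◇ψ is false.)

Recall that ◇ψ holds at a world iff ψ holds at some accessible world.
At u: ¬◇r is false, ◇p is false, so ¬◇r ∧ ◇p is false.
  At u: ◇r is true, so ¬◇r is false.
    At u: ◇r requires r at some successor in {w}.
      r holds at w, so ◇r is true at u.
  At u: ◇p requires p at some successor in {w}.
    At w: p is false.
  So ◇p is false at u.

No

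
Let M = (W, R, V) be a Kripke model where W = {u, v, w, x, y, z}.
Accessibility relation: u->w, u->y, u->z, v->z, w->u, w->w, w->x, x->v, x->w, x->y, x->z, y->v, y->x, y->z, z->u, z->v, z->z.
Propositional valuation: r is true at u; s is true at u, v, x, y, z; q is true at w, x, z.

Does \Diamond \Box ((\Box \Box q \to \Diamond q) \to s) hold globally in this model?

Recall that \Box ψ holds at a world iff ψ holds at every accessible world, and \Diamond ψ holds iff ψ holds at some accessible world.
Let φ = \Diamond \Box ((\Box \Box q \to \Diamond q) \to s). Evaluate φ at each world:
  u (successors {w, y, z}): φ is true.
  v (successors {z}): φ is true.
  w (successors {u, w, x}): φ is false.
  x (successors {v, w, y, z}): φ is true.
  y (successors {v, x, z}): φ is true.
  z (successors {u, v, z}): φ is true.
Detail at w (counterexample):
  At w: \Diamond \Box ((\Box \Box q \to \Diamond q) \to s) requires \Box ((\Box \Box q \to \Diamond q) \to s) at some successor in {u, w, x}.
    At u: \Box ((\Box \Box q \to \Diamond q) \to s) is false.
    At w: \Box ((\Box \Box q \to \Diamond q) \to s) is false.
    At x: \Box ((\Box \Box q \to \Diamond q) \to s) is false.
  So \Diamond \Box ((\Box \Box q \to \Diamond q) \to s) is false at w.

No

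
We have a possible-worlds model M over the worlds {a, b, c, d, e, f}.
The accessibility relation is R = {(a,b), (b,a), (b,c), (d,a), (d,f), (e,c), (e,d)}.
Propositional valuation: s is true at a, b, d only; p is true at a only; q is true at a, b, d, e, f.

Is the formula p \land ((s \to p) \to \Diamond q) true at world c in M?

Recall that \Diamond ψ holds at a world iff ψ holds at some accessible world.
At c: p is false, (s \to p) \to \Diamond q is false, so p \land ((s \to p) \to \Diamond q) is false.
  At c: s \to p is true, \Diamond q is false, so (s \to p) \to \Diamond q is false.
    At c: no accessible worlds, so \Diamond q is false.

No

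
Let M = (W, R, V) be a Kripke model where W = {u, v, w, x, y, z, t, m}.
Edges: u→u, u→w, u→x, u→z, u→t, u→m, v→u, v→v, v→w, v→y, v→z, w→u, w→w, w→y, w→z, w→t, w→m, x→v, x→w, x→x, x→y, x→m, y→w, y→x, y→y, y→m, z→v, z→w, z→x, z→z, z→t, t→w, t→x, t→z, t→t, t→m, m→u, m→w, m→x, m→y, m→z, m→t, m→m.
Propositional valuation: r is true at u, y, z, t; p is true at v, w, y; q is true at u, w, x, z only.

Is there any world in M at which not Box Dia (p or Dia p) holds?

Let φ = not Box Dia (p or Dia p). Evaluate φ at each world:
  u (successors {u, w, x, z, t, m}): φ is false.
  v (successors {u, v, w, y, z}): φ is false.
  w (successors {u, w, y, z, t, m}): φ is false.
  x (successors {v, w, x, y, m}): φ is false.
  y (successors {w, x, y, m}): φ is false.
  z (successors {v, w, x, z, t}): φ is false.
  t (successors {w, x, z, t, m}): φ is false.
  m (successors {u, w, x, y, z, t, m}): φ is false.
For instance, at u:
  At u: Box Dia (p or Dia p) is true, so not Box Dia (p or Dia p) is false.
    At u: Box Dia (p or Dia p) requires Dia (p or Dia p) at every successor {u, w, x, z, t, m}.
      At u: Dia (p or Dia p) is true.
      At w: Dia (p or Dia p) is true.
      At x: Dia (p or Dia p) is true.
      At z: Dia (p or Dia p) is true.
      At t: Dia (p or Dia p) is true.
      At m: Dia (p or Dia p) is true.
    So Box Dia (p or Dia p) is true at u.

No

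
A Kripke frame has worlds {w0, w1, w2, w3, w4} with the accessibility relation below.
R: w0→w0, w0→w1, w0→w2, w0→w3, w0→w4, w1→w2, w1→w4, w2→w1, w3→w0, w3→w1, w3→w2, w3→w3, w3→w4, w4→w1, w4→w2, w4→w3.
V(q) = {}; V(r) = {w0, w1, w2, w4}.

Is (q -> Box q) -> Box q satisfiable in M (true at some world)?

No

Let φ = (q -> Box q) -> Box q. Evaluate φ at each world:
  w0 (successors {w0, w1, w2, w3, w4}): φ is false.
  w1 (successors {w2, w4}): φ is false.
  w2 (successors {w1}): φ is false.
  w3 (successors {w0, w1, w2, w3, w4}): φ is false.
  w4 (successors {w1, w2, w3}): φ is false.
For instance, at w4:
  At w4: q -> Box q is true, Box q is false, so (q -> Box q) -> Box q is false.
    At w4: q is false, Box q is false, so q -> Box q is true.
      At w4: Box q requires q at every successor {w1, w2, w3}.
        q fails at w1, so Box q is false at w4.
    At w4: Box q requires q at every successor {w1, w2, w3}.
      q fails at w1, so Box q is false at w4.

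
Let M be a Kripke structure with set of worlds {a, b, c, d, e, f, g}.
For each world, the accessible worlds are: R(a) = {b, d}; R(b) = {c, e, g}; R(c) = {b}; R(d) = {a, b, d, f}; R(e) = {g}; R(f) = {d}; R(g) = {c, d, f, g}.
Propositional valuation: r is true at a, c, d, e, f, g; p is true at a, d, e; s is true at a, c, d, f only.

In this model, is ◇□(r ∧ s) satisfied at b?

No

At b: ◇□(r ∧ s) requires □(r ∧ s) at some successor in {c, e, g}.
  At c: □(r ∧ s) is false.
  At e: □(r ∧ s) is false.
  At g: □(r ∧ s) is false.
So ◇□(r ∧ s) is false at b.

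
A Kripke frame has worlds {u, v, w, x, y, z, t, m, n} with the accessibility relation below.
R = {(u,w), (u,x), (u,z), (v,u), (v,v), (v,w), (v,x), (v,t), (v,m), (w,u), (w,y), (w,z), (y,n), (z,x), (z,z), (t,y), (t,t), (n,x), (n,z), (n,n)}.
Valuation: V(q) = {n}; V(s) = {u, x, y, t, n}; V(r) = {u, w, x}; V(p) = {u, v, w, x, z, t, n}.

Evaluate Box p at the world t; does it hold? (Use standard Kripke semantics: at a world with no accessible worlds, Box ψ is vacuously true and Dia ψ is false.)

No

At t: Box p requires p at every successor {y, t}.
  p fails at y, so Box p is false at t.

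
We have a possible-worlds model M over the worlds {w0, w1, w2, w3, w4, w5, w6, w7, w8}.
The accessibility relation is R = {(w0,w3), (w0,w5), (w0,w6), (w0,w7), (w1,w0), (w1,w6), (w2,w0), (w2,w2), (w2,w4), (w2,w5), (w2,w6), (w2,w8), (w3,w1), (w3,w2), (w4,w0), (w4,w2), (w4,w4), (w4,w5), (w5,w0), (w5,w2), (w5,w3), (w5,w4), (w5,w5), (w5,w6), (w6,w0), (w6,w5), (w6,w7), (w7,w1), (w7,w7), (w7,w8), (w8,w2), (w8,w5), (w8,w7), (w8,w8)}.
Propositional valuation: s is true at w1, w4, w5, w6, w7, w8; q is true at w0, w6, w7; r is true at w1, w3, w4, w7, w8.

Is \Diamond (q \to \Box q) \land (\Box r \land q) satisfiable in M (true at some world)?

Let φ = \Diamond (q \to \Box q) \land (\Box r \land q). Evaluate φ at each world:
  w0 (successors {w3, w5, w6, w7}): φ is false.
  w1 (successors {w0, w6}): φ is false.
  w2 (successors {w0, w2, w4, w5, w6, w8}): φ is false.
  w3 (successors {w1, w2}): φ is false.
  w4 (successors {w0, w2, w4, w5}): φ is false.
  w5 (successors {w0, w2, w3, w4, w5, w6}): φ is false.
  w6 (successors {w0, w5, w7}): φ is false.
  w7 (successors {w1, w7, w8}): φ is true.
  w8 (successors {w2, w5, w7, w8}): φ is false.
Detail at w7 (witness):
  At w7: \Diamond (q \to \Box q) is true, \Box r \land q is true, so \Diamond (q \to \Box q) \land (\Box r \land q) is true.
    At w7: \Diamond (q \to \Box q) requires q \to \Box q at some successor in {w1, w7, w8}.
      q \to \Box q holds at w1, so \Diamond (q \to \Box q) is true at w7.
    At w7: \Box r is true, q is true, so \Box r \land q is true.
      At w7: \Box r requires r at every successor {w1, w7, w8}.
        At w1: r is true.
        At w7: r is true.
        At w8: r is true.
      So \Box r is true at w7.

Yes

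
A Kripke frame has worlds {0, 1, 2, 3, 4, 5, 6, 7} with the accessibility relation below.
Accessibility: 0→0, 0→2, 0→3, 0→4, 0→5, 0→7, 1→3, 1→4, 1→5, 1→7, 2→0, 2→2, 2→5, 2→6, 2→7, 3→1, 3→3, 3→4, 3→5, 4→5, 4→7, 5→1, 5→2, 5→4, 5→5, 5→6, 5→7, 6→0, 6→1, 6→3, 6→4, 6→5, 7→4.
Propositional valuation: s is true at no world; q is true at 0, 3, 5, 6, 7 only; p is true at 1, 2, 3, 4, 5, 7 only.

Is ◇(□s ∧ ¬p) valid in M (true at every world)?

No

Let φ = ◇(□s ∧ ¬p). Evaluate φ at each world:
  0 (successors {0, 2, 3, 4, 5, 7}): φ is false.
  1 (successors {3, 4, 5, 7}): φ is false.
  2 (successors {0, 2, 5, 6, 7}): φ is false.
  3 (successors {1, 3, 4, 5}): φ is false.
  4 (successors {5, 7}): φ is false.
  5 (successors {1, 2, 4, 5, 6, 7}): φ is false.
  6 (successors {0, 1, 3, 4, 5}): φ is false.
  7 (successors {4}): φ is false.
Detail at 0 (counterexample):
  At 0: ◇(□s ∧ ¬p) requires □s ∧ ¬p at some successor in {0, 2, 3, 4, 5, 7}.
    At 0: □s ∧ ¬p is false.
    At 2: □s ∧ ¬p is false.
    At 3: □s ∧ ¬p is false.
    At 4: □s ∧ ¬p is false.
    At 5: □s ∧ ¬p is false.
    At 7: □s ∧ ¬p is false.
  So ◇(□s ∧ ¬p) is false at 0.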